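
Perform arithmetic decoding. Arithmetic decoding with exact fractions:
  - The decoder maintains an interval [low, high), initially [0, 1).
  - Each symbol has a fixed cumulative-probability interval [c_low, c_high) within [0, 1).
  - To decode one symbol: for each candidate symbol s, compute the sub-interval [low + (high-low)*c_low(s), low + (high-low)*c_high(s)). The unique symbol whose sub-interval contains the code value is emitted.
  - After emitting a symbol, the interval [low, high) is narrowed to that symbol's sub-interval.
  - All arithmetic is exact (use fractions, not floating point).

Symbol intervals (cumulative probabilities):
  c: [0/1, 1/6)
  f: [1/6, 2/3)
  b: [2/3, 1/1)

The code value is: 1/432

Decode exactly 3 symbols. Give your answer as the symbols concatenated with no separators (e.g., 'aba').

Answer: ccc

Derivation:
Step 1: interval [0/1, 1/1), width = 1/1 - 0/1 = 1/1
  'c': [0/1 + 1/1*0/1, 0/1 + 1/1*1/6) = [0/1, 1/6) <- contains code 1/432
  'f': [0/1 + 1/1*1/6, 0/1 + 1/1*2/3) = [1/6, 2/3)
  'b': [0/1 + 1/1*2/3, 0/1 + 1/1*1/1) = [2/3, 1/1)
  emit 'c', narrow to [0/1, 1/6)
Step 2: interval [0/1, 1/6), width = 1/6 - 0/1 = 1/6
  'c': [0/1 + 1/6*0/1, 0/1 + 1/6*1/6) = [0/1, 1/36) <- contains code 1/432
  'f': [0/1 + 1/6*1/6, 0/1 + 1/6*2/3) = [1/36, 1/9)
  'b': [0/1 + 1/6*2/3, 0/1 + 1/6*1/1) = [1/9, 1/6)
  emit 'c', narrow to [0/1, 1/36)
Step 3: interval [0/1, 1/36), width = 1/36 - 0/1 = 1/36
  'c': [0/1 + 1/36*0/1, 0/1 + 1/36*1/6) = [0/1, 1/216) <- contains code 1/432
  'f': [0/1 + 1/36*1/6, 0/1 + 1/36*2/3) = [1/216, 1/54)
  'b': [0/1 + 1/36*2/3, 0/1 + 1/36*1/1) = [1/54, 1/36)
  emit 'c', narrow to [0/1, 1/216)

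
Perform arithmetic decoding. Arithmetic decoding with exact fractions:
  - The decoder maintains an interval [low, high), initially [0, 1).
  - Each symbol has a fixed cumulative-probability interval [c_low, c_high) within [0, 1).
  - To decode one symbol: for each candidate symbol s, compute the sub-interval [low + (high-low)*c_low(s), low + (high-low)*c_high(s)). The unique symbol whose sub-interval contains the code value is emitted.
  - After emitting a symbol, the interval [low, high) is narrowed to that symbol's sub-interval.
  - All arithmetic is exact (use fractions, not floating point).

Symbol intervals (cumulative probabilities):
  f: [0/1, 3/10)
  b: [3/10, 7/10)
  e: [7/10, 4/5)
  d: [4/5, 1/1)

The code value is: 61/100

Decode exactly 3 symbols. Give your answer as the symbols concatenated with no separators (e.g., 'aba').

Answer: bee

Derivation:
Step 1: interval [0/1, 1/1), width = 1/1 - 0/1 = 1/1
  'f': [0/1 + 1/1*0/1, 0/1 + 1/1*3/10) = [0/1, 3/10)
  'b': [0/1 + 1/1*3/10, 0/1 + 1/1*7/10) = [3/10, 7/10) <- contains code 61/100
  'e': [0/1 + 1/1*7/10, 0/1 + 1/1*4/5) = [7/10, 4/5)
  'd': [0/1 + 1/1*4/5, 0/1 + 1/1*1/1) = [4/5, 1/1)
  emit 'b', narrow to [3/10, 7/10)
Step 2: interval [3/10, 7/10), width = 7/10 - 3/10 = 2/5
  'f': [3/10 + 2/5*0/1, 3/10 + 2/5*3/10) = [3/10, 21/50)
  'b': [3/10 + 2/5*3/10, 3/10 + 2/5*7/10) = [21/50, 29/50)
  'e': [3/10 + 2/5*7/10, 3/10 + 2/5*4/5) = [29/50, 31/50) <- contains code 61/100
  'd': [3/10 + 2/5*4/5, 3/10 + 2/5*1/1) = [31/50, 7/10)
  emit 'e', narrow to [29/50, 31/50)
Step 3: interval [29/50, 31/50), width = 31/50 - 29/50 = 1/25
  'f': [29/50 + 1/25*0/1, 29/50 + 1/25*3/10) = [29/50, 74/125)
  'b': [29/50 + 1/25*3/10, 29/50 + 1/25*7/10) = [74/125, 76/125)
  'e': [29/50 + 1/25*7/10, 29/50 + 1/25*4/5) = [76/125, 153/250) <- contains code 61/100
  'd': [29/50 + 1/25*4/5, 29/50 + 1/25*1/1) = [153/250, 31/50)
  emit 'e', narrow to [76/125, 153/250)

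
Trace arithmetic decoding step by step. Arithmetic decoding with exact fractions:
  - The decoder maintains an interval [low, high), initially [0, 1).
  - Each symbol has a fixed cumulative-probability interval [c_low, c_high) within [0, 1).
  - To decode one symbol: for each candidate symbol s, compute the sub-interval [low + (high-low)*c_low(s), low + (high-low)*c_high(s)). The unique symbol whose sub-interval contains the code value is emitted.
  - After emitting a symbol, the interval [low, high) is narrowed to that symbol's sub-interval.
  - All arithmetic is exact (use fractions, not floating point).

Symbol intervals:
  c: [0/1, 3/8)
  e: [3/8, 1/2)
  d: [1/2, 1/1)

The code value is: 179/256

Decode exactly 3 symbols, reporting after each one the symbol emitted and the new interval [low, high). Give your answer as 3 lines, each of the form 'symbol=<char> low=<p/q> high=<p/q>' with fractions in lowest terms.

Answer: symbol=d low=1/2 high=1/1
symbol=e low=11/16 high=3/4
symbol=c low=11/16 high=91/128

Derivation:
Step 1: interval [0/1, 1/1), width = 1/1 - 0/1 = 1/1
  'c': [0/1 + 1/1*0/1, 0/1 + 1/1*3/8) = [0/1, 3/8)
  'e': [0/1 + 1/1*3/8, 0/1 + 1/1*1/2) = [3/8, 1/2)
  'd': [0/1 + 1/1*1/2, 0/1 + 1/1*1/1) = [1/2, 1/1) <- contains code 179/256
  emit 'd', narrow to [1/2, 1/1)
Step 2: interval [1/2, 1/1), width = 1/1 - 1/2 = 1/2
  'c': [1/2 + 1/2*0/1, 1/2 + 1/2*3/8) = [1/2, 11/16)
  'e': [1/2 + 1/2*3/8, 1/2 + 1/2*1/2) = [11/16, 3/4) <- contains code 179/256
  'd': [1/2 + 1/2*1/2, 1/2 + 1/2*1/1) = [3/4, 1/1)
  emit 'e', narrow to [11/16, 3/4)
Step 3: interval [11/16, 3/4), width = 3/4 - 11/16 = 1/16
  'c': [11/16 + 1/16*0/1, 11/16 + 1/16*3/8) = [11/16, 91/128) <- contains code 179/256
  'e': [11/16 + 1/16*3/8, 11/16 + 1/16*1/2) = [91/128, 23/32)
  'd': [11/16 + 1/16*1/2, 11/16 + 1/16*1/1) = [23/32, 3/4)
  emit 'c', narrow to [11/16, 91/128)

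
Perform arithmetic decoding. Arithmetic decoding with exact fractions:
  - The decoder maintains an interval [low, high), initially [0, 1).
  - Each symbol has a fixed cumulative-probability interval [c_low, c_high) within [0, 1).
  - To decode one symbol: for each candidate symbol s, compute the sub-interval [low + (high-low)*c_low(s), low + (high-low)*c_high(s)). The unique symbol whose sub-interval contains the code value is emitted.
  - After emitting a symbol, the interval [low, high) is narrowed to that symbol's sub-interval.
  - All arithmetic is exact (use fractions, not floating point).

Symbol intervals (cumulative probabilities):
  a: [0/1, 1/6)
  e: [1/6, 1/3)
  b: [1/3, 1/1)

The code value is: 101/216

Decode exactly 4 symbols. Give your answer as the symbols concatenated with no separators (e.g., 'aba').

Step 1: interval [0/1, 1/1), width = 1/1 - 0/1 = 1/1
  'a': [0/1 + 1/1*0/1, 0/1 + 1/1*1/6) = [0/1, 1/6)
  'e': [0/1 + 1/1*1/6, 0/1 + 1/1*1/3) = [1/6, 1/3)
  'b': [0/1 + 1/1*1/3, 0/1 + 1/1*1/1) = [1/3, 1/1) <- contains code 101/216
  emit 'b', narrow to [1/3, 1/1)
Step 2: interval [1/3, 1/1), width = 1/1 - 1/3 = 2/3
  'a': [1/3 + 2/3*0/1, 1/3 + 2/3*1/6) = [1/3, 4/9)
  'e': [1/3 + 2/3*1/6, 1/3 + 2/3*1/3) = [4/9, 5/9) <- contains code 101/216
  'b': [1/3 + 2/3*1/3, 1/3 + 2/3*1/1) = [5/9, 1/1)
  emit 'e', narrow to [4/9, 5/9)
Step 3: interval [4/9, 5/9), width = 5/9 - 4/9 = 1/9
  'a': [4/9 + 1/9*0/1, 4/9 + 1/9*1/6) = [4/9, 25/54)
  'e': [4/9 + 1/9*1/6, 4/9 + 1/9*1/3) = [25/54, 13/27) <- contains code 101/216
  'b': [4/9 + 1/9*1/3, 4/9 + 1/9*1/1) = [13/27, 5/9)
  emit 'e', narrow to [25/54, 13/27)
Step 4: interval [25/54, 13/27), width = 13/27 - 25/54 = 1/54
  'a': [25/54 + 1/54*0/1, 25/54 + 1/54*1/6) = [25/54, 151/324)
  'e': [25/54 + 1/54*1/6, 25/54 + 1/54*1/3) = [151/324, 38/81) <- contains code 101/216
  'b': [25/54 + 1/54*1/3, 25/54 + 1/54*1/1) = [38/81, 13/27)
  emit 'e', narrow to [151/324, 38/81)

Answer: beee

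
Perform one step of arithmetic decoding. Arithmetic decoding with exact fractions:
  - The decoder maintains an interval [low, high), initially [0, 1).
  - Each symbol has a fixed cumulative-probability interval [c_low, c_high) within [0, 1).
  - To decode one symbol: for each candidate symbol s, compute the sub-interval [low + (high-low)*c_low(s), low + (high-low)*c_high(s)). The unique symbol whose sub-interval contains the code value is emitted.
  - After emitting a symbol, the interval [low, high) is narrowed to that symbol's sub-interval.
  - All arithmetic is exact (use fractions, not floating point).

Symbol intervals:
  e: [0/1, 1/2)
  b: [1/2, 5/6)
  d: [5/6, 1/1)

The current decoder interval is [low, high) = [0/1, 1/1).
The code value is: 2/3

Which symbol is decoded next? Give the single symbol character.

Interval width = high − low = 1/1 − 0/1 = 1/1
Scaled code = (code − low) / width = (2/3 − 0/1) / 1/1 = 2/3
  e: [0/1, 1/2) 
  b: [1/2, 5/6) ← scaled code falls here ✓
  d: [5/6, 1/1) 

Answer: b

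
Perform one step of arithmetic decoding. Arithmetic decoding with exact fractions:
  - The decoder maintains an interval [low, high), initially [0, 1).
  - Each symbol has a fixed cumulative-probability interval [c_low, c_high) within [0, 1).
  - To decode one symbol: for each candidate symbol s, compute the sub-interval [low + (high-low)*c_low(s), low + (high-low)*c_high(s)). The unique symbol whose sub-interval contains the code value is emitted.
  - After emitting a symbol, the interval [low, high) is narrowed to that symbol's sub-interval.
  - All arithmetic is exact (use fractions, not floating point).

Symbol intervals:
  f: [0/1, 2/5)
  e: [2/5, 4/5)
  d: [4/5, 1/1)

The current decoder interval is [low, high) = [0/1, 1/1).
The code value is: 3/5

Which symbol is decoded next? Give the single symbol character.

Answer: e

Derivation:
Interval width = high − low = 1/1 − 0/1 = 1/1
Scaled code = (code − low) / width = (3/5 − 0/1) / 1/1 = 3/5
  f: [0/1, 2/5) 
  e: [2/5, 4/5) ← scaled code falls here ✓
  d: [4/5, 1/1) 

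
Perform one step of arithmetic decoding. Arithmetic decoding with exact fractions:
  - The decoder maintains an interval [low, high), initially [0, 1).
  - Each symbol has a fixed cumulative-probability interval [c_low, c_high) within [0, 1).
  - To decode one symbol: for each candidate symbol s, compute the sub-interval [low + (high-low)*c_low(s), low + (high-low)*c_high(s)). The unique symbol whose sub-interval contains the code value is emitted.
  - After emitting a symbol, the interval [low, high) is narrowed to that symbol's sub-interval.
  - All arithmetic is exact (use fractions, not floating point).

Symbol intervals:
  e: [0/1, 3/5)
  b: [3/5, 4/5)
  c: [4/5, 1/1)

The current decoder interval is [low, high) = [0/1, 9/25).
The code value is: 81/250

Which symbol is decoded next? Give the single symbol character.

Answer: c

Derivation:
Interval width = high − low = 9/25 − 0/1 = 9/25
Scaled code = (code − low) / width = (81/250 − 0/1) / 9/25 = 9/10
  e: [0/1, 3/5) 
  b: [3/5, 4/5) 
  c: [4/5, 1/1) ← scaled code falls here ✓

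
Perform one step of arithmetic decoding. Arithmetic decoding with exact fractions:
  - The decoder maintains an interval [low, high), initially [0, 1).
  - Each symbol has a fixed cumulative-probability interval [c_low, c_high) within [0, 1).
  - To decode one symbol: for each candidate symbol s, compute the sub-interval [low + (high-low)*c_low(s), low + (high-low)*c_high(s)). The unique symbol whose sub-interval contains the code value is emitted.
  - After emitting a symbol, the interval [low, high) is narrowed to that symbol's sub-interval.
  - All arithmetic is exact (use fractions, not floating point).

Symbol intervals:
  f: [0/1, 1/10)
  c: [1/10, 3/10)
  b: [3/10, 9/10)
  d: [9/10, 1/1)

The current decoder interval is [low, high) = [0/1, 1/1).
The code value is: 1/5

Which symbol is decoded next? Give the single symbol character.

Interval width = high − low = 1/1 − 0/1 = 1/1
Scaled code = (code − low) / width = (1/5 − 0/1) / 1/1 = 1/5
  f: [0/1, 1/10) 
  c: [1/10, 3/10) ← scaled code falls here ✓
  b: [3/10, 9/10) 
  d: [9/10, 1/1) 

Answer: c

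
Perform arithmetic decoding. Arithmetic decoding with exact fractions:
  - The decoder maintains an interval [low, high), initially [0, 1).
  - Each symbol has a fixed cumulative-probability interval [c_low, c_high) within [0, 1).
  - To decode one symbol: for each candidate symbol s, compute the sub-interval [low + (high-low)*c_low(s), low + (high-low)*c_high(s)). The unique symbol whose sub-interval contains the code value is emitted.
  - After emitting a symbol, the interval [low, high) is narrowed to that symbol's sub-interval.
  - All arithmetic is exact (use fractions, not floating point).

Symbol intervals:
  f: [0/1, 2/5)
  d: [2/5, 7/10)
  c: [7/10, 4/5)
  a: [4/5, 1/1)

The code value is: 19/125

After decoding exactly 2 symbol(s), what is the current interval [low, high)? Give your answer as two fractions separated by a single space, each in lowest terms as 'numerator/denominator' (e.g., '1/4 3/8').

Answer: 0/1 4/25

Derivation:
Step 1: interval [0/1, 1/1), width = 1/1 - 0/1 = 1/1
  'f': [0/1 + 1/1*0/1, 0/1 + 1/1*2/5) = [0/1, 2/5) <- contains code 19/125
  'd': [0/1 + 1/1*2/5, 0/1 + 1/1*7/10) = [2/5, 7/10)
  'c': [0/1 + 1/1*7/10, 0/1 + 1/1*4/5) = [7/10, 4/5)
  'a': [0/1 + 1/1*4/5, 0/1 + 1/1*1/1) = [4/5, 1/1)
  emit 'f', narrow to [0/1, 2/5)
Step 2: interval [0/1, 2/5), width = 2/5 - 0/1 = 2/5
  'f': [0/1 + 2/5*0/1, 0/1 + 2/5*2/5) = [0/1, 4/25) <- contains code 19/125
  'd': [0/1 + 2/5*2/5, 0/1 + 2/5*7/10) = [4/25, 7/25)
  'c': [0/1 + 2/5*7/10, 0/1 + 2/5*4/5) = [7/25, 8/25)
  'a': [0/1 + 2/5*4/5, 0/1 + 2/5*1/1) = [8/25, 2/5)
  emit 'f', narrow to [0/1, 4/25)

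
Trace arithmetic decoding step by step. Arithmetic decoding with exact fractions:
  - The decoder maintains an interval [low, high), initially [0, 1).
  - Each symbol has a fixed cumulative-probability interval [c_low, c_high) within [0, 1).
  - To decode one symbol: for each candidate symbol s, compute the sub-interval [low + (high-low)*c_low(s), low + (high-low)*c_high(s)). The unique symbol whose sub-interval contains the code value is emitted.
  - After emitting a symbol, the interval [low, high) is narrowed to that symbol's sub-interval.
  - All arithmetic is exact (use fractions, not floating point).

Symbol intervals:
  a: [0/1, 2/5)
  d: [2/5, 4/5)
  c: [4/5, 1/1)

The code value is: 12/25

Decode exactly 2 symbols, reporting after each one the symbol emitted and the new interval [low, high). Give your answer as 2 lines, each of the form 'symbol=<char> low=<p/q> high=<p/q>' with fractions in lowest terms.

Step 1: interval [0/1, 1/1), width = 1/1 - 0/1 = 1/1
  'a': [0/1 + 1/1*0/1, 0/1 + 1/1*2/5) = [0/1, 2/5)
  'd': [0/1 + 1/1*2/5, 0/1 + 1/1*4/5) = [2/5, 4/5) <- contains code 12/25
  'c': [0/1 + 1/1*4/5, 0/1 + 1/1*1/1) = [4/5, 1/1)
  emit 'd', narrow to [2/5, 4/5)
Step 2: interval [2/5, 4/5), width = 4/5 - 2/5 = 2/5
  'a': [2/5 + 2/5*0/1, 2/5 + 2/5*2/5) = [2/5, 14/25) <- contains code 12/25
  'd': [2/5 + 2/5*2/5, 2/5 + 2/5*4/5) = [14/25, 18/25)
  'c': [2/5 + 2/5*4/5, 2/5 + 2/5*1/1) = [18/25, 4/5)
  emit 'a', narrow to [2/5, 14/25)

Answer: symbol=d low=2/5 high=4/5
symbol=a low=2/5 high=14/25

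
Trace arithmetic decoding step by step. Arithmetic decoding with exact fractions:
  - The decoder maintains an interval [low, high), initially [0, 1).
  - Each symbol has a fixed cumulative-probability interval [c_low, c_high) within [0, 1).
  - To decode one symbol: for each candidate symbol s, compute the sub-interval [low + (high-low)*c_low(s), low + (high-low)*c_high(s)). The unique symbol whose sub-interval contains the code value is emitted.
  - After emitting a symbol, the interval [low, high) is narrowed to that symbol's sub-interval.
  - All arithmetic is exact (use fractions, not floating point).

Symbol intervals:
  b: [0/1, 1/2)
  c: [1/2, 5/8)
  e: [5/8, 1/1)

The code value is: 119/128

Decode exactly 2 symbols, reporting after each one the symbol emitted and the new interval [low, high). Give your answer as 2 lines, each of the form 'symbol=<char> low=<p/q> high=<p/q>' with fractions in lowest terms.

Step 1: interval [0/1, 1/1), width = 1/1 - 0/1 = 1/1
  'b': [0/1 + 1/1*0/1, 0/1 + 1/1*1/2) = [0/1, 1/2)
  'c': [0/1 + 1/1*1/2, 0/1 + 1/1*5/8) = [1/2, 5/8)
  'e': [0/1 + 1/1*5/8, 0/1 + 1/1*1/1) = [5/8, 1/1) <- contains code 119/128
  emit 'e', narrow to [5/8, 1/1)
Step 2: interval [5/8, 1/1), width = 1/1 - 5/8 = 3/8
  'b': [5/8 + 3/8*0/1, 5/8 + 3/8*1/2) = [5/8, 13/16)
  'c': [5/8 + 3/8*1/2, 5/8 + 3/8*5/8) = [13/16, 55/64)
  'e': [5/8 + 3/8*5/8, 5/8 + 3/8*1/1) = [55/64, 1/1) <- contains code 119/128
  emit 'e', narrow to [55/64, 1/1)

Answer: symbol=e low=5/8 high=1/1
symbol=e low=55/64 high=1/1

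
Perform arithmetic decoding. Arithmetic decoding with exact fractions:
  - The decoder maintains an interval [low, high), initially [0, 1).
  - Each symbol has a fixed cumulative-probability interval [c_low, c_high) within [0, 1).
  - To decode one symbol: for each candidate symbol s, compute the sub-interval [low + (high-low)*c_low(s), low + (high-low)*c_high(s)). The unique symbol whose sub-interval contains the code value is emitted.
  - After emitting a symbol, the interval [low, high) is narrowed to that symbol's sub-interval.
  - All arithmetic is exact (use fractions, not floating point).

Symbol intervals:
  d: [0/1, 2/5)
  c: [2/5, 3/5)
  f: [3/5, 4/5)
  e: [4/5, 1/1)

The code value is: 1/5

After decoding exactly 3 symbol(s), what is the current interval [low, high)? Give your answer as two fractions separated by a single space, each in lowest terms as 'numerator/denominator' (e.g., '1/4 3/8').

Answer: 24/125 26/125

Derivation:
Step 1: interval [0/1, 1/1), width = 1/1 - 0/1 = 1/1
  'd': [0/1 + 1/1*0/1, 0/1 + 1/1*2/5) = [0/1, 2/5) <- contains code 1/5
  'c': [0/1 + 1/1*2/5, 0/1 + 1/1*3/5) = [2/5, 3/5)
  'f': [0/1 + 1/1*3/5, 0/1 + 1/1*4/5) = [3/5, 4/5)
  'e': [0/1 + 1/1*4/5, 0/1 + 1/1*1/1) = [4/5, 1/1)
  emit 'd', narrow to [0/1, 2/5)
Step 2: interval [0/1, 2/5), width = 2/5 - 0/1 = 2/5
  'd': [0/1 + 2/5*0/1, 0/1 + 2/5*2/5) = [0/1, 4/25)
  'c': [0/1 + 2/5*2/5, 0/1 + 2/5*3/5) = [4/25, 6/25) <- contains code 1/5
  'f': [0/1 + 2/5*3/5, 0/1 + 2/5*4/5) = [6/25, 8/25)
  'e': [0/1 + 2/5*4/5, 0/1 + 2/5*1/1) = [8/25, 2/5)
  emit 'c', narrow to [4/25, 6/25)
Step 3: interval [4/25, 6/25), width = 6/25 - 4/25 = 2/25
  'd': [4/25 + 2/25*0/1, 4/25 + 2/25*2/5) = [4/25, 24/125)
  'c': [4/25 + 2/25*2/5, 4/25 + 2/25*3/5) = [24/125, 26/125) <- contains code 1/5
  'f': [4/25 + 2/25*3/5, 4/25 + 2/25*4/5) = [26/125, 28/125)
  'e': [4/25 + 2/25*4/5, 4/25 + 2/25*1/1) = [28/125, 6/25)
  emit 'c', narrow to [24/125, 26/125)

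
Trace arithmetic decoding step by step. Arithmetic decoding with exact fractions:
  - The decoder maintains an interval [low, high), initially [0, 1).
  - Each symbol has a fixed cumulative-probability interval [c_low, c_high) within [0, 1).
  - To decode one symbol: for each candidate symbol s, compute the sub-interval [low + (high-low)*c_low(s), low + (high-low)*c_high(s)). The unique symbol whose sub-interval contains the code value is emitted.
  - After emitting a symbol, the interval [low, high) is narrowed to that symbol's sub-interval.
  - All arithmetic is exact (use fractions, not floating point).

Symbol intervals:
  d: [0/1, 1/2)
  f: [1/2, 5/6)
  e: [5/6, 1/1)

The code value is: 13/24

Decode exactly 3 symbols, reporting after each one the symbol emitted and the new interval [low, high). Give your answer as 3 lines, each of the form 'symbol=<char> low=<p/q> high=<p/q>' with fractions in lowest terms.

Step 1: interval [0/1, 1/1), width = 1/1 - 0/1 = 1/1
  'd': [0/1 + 1/1*0/1, 0/1 + 1/1*1/2) = [0/1, 1/2)
  'f': [0/1 + 1/1*1/2, 0/1 + 1/1*5/6) = [1/2, 5/6) <- contains code 13/24
  'e': [0/1 + 1/1*5/6, 0/1 + 1/1*1/1) = [5/6, 1/1)
  emit 'f', narrow to [1/2, 5/6)
Step 2: interval [1/2, 5/6), width = 5/6 - 1/2 = 1/3
  'd': [1/2 + 1/3*0/1, 1/2 + 1/3*1/2) = [1/2, 2/3) <- contains code 13/24
  'f': [1/2 + 1/3*1/2, 1/2 + 1/3*5/6) = [2/3, 7/9)
  'e': [1/2 + 1/3*5/6, 1/2 + 1/3*1/1) = [7/9, 5/6)
  emit 'd', narrow to [1/2, 2/3)
Step 3: interval [1/2, 2/3), width = 2/3 - 1/2 = 1/6
  'd': [1/2 + 1/6*0/1, 1/2 + 1/6*1/2) = [1/2, 7/12) <- contains code 13/24
  'f': [1/2 + 1/6*1/2, 1/2 + 1/6*5/6) = [7/12, 23/36)
  'e': [1/2 + 1/6*5/6, 1/2 + 1/6*1/1) = [23/36, 2/3)
  emit 'd', narrow to [1/2, 7/12)

Answer: symbol=f low=1/2 high=5/6
symbol=d low=1/2 high=2/3
symbol=d low=1/2 high=7/12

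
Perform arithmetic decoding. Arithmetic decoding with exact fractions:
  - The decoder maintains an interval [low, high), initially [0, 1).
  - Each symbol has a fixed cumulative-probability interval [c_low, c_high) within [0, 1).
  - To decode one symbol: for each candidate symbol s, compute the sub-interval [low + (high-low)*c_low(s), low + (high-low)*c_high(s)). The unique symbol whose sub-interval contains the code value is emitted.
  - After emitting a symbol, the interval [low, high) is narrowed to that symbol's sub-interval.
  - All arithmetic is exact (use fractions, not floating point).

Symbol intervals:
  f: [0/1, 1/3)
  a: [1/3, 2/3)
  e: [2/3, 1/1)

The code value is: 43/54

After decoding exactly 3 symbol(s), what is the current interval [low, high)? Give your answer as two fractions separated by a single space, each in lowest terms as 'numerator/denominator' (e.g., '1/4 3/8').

Answer: 7/9 22/27

Derivation:
Step 1: interval [0/1, 1/1), width = 1/1 - 0/1 = 1/1
  'f': [0/1 + 1/1*0/1, 0/1 + 1/1*1/3) = [0/1, 1/3)
  'a': [0/1 + 1/1*1/3, 0/1 + 1/1*2/3) = [1/3, 2/3)
  'e': [0/1 + 1/1*2/3, 0/1 + 1/1*1/1) = [2/3, 1/1) <- contains code 43/54
  emit 'e', narrow to [2/3, 1/1)
Step 2: interval [2/3, 1/1), width = 1/1 - 2/3 = 1/3
  'f': [2/3 + 1/3*0/1, 2/3 + 1/3*1/3) = [2/3, 7/9)
  'a': [2/3 + 1/3*1/3, 2/3 + 1/3*2/3) = [7/9, 8/9) <- contains code 43/54
  'e': [2/3 + 1/3*2/3, 2/3 + 1/3*1/1) = [8/9, 1/1)
  emit 'a', narrow to [7/9, 8/9)
Step 3: interval [7/9, 8/9), width = 8/9 - 7/9 = 1/9
  'f': [7/9 + 1/9*0/1, 7/9 + 1/9*1/3) = [7/9, 22/27) <- contains code 43/54
  'a': [7/9 + 1/9*1/3, 7/9 + 1/9*2/3) = [22/27, 23/27)
  'e': [7/9 + 1/9*2/3, 7/9 + 1/9*1/1) = [23/27, 8/9)
  emit 'f', narrow to [7/9, 22/27)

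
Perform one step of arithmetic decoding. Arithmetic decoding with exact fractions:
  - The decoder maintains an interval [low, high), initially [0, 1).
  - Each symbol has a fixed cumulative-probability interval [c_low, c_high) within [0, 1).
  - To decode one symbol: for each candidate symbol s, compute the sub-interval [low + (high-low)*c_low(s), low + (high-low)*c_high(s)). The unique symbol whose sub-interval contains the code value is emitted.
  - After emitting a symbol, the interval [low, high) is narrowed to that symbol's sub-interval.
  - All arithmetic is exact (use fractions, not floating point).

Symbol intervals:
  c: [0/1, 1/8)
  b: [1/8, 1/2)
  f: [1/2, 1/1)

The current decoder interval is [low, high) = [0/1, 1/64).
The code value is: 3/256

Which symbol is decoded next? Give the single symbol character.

Answer: f

Derivation:
Interval width = high − low = 1/64 − 0/1 = 1/64
Scaled code = (code − low) / width = (3/256 − 0/1) / 1/64 = 3/4
  c: [0/1, 1/8) 
  b: [1/8, 1/2) 
  f: [1/2, 1/1) ← scaled code falls here ✓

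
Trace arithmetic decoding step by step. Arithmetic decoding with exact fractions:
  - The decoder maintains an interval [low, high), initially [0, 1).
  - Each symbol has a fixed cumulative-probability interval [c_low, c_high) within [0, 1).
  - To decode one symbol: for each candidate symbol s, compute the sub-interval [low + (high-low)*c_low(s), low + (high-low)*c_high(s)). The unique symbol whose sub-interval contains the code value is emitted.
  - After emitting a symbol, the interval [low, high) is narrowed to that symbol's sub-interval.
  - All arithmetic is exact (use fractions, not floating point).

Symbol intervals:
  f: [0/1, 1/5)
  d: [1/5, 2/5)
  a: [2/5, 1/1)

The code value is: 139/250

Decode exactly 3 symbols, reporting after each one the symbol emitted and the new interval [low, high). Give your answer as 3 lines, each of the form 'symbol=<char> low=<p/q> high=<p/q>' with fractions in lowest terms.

Step 1: interval [0/1, 1/1), width = 1/1 - 0/1 = 1/1
  'f': [0/1 + 1/1*0/1, 0/1 + 1/1*1/5) = [0/1, 1/5)
  'd': [0/1 + 1/1*1/5, 0/1 + 1/1*2/5) = [1/5, 2/5)
  'a': [0/1 + 1/1*2/5, 0/1 + 1/1*1/1) = [2/5, 1/1) <- contains code 139/250
  emit 'a', narrow to [2/5, 1/1)
Step 2: interval [2/5, 1/1), width = 1/1 - 2/5 = 3/5
  'f': [2/5 + 3/5*0/1, 2/5 + 3/5*1/5) = [2/5, 13/25)
  'd': [2/5 + 3/5*1/5, 2/5 + 3/5*2/5) = [13/25, 16/25) <- contains code 139/250
  'a': [2/5 + 3/5*2/5, 2/5 + 3/5*1/1) = [16/25, 1/1)
  emit 'd', narrow to [13/25, 16/25)
Step 3: interval [13/25, 16/25), width = 16/25 - 13/25 = 3/25
  'f': [13/25 + 3/25*0/1, 13/25 + 3/25*1/5) = [13/25, 68/125)
  'd': [13/25 + 3/25*1/5, 13/25 + 3/25*2/5) = [68/125, 71/125) <- contains code 139/250
  'a': [13/25 + 3/25*2/5, 13/25 + 3/25*1/1) = [71/125, 16/25)
  emit 'd', narrow to [68/125, 71/125)

Answer: symbol=a low=2/5 high=1/1
symbol=d low=13/25 high=16/25
symbol=d low=68/125 high=71/125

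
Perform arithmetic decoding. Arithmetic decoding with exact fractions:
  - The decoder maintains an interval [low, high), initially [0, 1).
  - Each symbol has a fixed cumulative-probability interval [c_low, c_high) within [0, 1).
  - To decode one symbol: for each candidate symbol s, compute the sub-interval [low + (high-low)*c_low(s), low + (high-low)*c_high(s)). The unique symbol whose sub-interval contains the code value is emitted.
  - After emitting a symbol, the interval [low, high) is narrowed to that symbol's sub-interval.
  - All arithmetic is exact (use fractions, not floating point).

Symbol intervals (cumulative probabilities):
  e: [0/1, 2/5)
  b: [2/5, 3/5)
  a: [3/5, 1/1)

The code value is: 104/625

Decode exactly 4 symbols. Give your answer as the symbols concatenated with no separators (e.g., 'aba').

Answer: ebee

Derivation:
Step 1: interval [0/1, 1/1), width = 1/1 - 0/1 = 1/1
  'e': [0/1 + 1/1*0/1, 0/1 + 1/1*2/5) = [0/1, 2/5) <- contains code 104/625
  'b': [0/1 + 1/1*2/5, 0/1 + 1/1*3/5) = [2/5, 3/5)
  'a': [0/1 + 1/1*3/5, 0/1 + 1/1*1/1) = [3/5, 1/1)
  emit 'e', narrow to [0/1, 2/5)
Step 2: interval [0/1, 2/5), width = 2/5 - 0/1 = 2/5
  'e': [0/1 + 2/5*0/1, 0/1 + 2/5*2/5) = [0/1, 4/25)
  'b': [0/1 + 2/5*2/5, 0/1 + 2/5*3/5) = [4/25, 6/25) <- contains code 104/625
  'a': [0/1 + 2/5*3/5, 0/1 + 2/5*1/1) = [6/25, 2/5)
  emit 'b', narrow to [4/25, 6/25)
Step 3: interval [4/25, 6/25), width = 6/25 - 4/25 = 2/25
  'e': [4/25 + 2/25*0/1, 4/25 + 2/25*2/5) = [4/25, 24/125) <- contains code 104/625
  'b': [4/25 + 2/25*2/5, 4/25 + 2/25*3/5) = [24/125, 26/125)
  'a': [4/25 + 2/25*3/5, 4/25 + 2/25*1/1) = [26/125, 6/25)
  emit 'e', narrow to [4/25, 24/125)
Step 4: interval [4/25, 24/125), width = 24/125 - 4/25 = 4/125
  'e': [4/25 + 4/125*0/1, 4/25 + 4/125*2/5) = [4/25, 108/625) <- contains code 104/625
  'b': [4/25 + 4/125*2/5, 4/25 + 4/125*3/5) = [108/625, 112/625)
  'a': [4/25 + 4/125*3/5, 4/25 + 4/125*1/1) = [112/625, 24/125)
  emit 'e', narrow to [4/25, 108/625)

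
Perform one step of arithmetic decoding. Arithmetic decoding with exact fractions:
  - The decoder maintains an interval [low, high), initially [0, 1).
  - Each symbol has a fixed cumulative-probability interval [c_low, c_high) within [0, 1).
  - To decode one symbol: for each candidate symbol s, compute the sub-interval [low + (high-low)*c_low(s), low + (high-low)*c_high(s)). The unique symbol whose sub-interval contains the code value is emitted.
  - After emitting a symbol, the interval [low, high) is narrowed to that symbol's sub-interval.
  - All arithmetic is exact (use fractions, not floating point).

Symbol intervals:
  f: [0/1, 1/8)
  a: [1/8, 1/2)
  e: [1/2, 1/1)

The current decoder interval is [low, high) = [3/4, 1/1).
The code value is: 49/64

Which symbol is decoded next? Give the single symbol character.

Interval width = high − low = 1/1 − 3/4 = 1/4
Scaled code = (code − low) / width = (49/64 − 3/4) / 1/4 = 1/16
  f: [0/1, 1/8) ← scaled code falls here ✓
  a: [1/8, 1/2) 
  e: [1/2, 1/1) 

Answer: f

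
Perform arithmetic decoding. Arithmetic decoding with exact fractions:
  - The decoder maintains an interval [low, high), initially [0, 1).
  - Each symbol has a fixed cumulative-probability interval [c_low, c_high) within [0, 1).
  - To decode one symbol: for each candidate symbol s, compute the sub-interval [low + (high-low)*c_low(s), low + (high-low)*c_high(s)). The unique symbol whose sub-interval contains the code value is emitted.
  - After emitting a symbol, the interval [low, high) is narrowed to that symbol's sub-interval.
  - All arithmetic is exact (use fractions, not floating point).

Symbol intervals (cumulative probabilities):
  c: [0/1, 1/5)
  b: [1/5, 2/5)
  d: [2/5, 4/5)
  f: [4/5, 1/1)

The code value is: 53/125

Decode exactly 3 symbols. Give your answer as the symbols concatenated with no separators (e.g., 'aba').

Step 1: interval [0/1, 1/1), width = 1/1 - 0/1 = 1/1
  'c': [0/1 + 1/1*0/1, 0/1 + 1/1*1/5) = [0/1, 1/5)
  'b': [0/1 + 1/1*1/5, 0/1 + 1/1*2/5) = [1/5, 2/5)
  'd': [0/1 + 1/1*2/5, 0/1 + 1/1*4/5) = [2/5, 4/5) <- contains code 53/125
  'f': [0/1 + 1/1*4/5, 0/1 + 1/1*1/1) = [4/5, 1/1)
  emit 'd', narrow to [2/5, 4/5)
Step 2: interval [2/5, 4/5), width = 4/5 - 2/5 = 2/5
  'c': [2/5 + 2/5*0/1, 2/5 + 2/5*1/5) = [2/5, 12/25) <- contains code 53/125
  'b': [2/5 + 2/5*1/5, 2/5 + 2/5*2/5) = [12/25, 14/25)
  'd': [2/5 + 2/5*2/5, 2/5 + 2/5*4/5) = [14/25, 18/25)
  'f': [2/5 + 2/5*4/5, 2/5 + 2/5*1/1) = [18/25, 4/5)
  emit 'c', narrow to [2/5, 12/25)
Step 3: interval [2/5, 12/25), width = 12/25 - 2/5 = 2/25
  'c': [2/5 + 2/25*0/1, 2/5 + 2/25*1/5) = [2/5, 52/125)
  'b': [2/5 + 2/25*1/5, 2/5 + 2/25*2/5) = [52/125, 54/125) <- contains code 53/125
  'd': [2/5 + 2/25*2/5, 2/5 + 2/25*4/5) = [54/125, 58/125)
  'f': [2/5 + 2/25*4/5, 2/5 + 2/25*1/1) = [58/125, 12/25)
  emit 'b', narrow to [52/125, 54/125)

Answer: dcb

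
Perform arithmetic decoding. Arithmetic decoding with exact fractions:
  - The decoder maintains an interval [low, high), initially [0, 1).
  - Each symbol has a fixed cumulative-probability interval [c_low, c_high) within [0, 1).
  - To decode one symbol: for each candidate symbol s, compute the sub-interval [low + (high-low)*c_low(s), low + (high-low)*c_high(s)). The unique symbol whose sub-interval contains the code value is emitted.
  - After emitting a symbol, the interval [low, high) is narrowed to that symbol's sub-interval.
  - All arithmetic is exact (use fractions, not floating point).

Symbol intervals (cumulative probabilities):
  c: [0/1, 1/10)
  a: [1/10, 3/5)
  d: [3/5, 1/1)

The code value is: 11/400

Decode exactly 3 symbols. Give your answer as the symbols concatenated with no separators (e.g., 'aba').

Step 1: interval [0/1, 1/1), width = 1/1 - 0/1 = 1/1
  'c': [0/1 + 1/1*0/1, 0/1 + 1/1*1/10) = [0/1, 1/10) <- contains code 11/400
  'a': [0/1 + 1/1*1/10, 0/1 + 1/1*3/5) = [1/10, 3/5)
  'd': [0/1 + 1/1*3/5, 0/1 + 1/1*1/1) = [3/5, 1/1)
  emit 'c', narrow to [0/1, 1/10)
Step 2: interval [0/1, 1/10), width = 1/10 - 0/1 = 1/10
  'c': [0/1 + 1/10*0/1, 0/1 + 1/10*1/10) = [0/1, 1/100)
  'a': [0/1 + 1/10*1/10, 0/1 + 1/10*3/5) = [1/100, 3/50) <- contains code 11/400
  'd': [0/1 + 1/10*3/5, 0/1 + 1/10*1/1) = [3/50, 1/10)
  emit 'a', narrow to [1/100, 3/50)
Step 3: interval [1/100, 3/50), width = 3/50 - 1/100 = 1/20
  'c': [1/100 + 1/20*0/1, 1/100 + 1/20*1/10) = [1/100, 3/200)
  'a': [1/100 + 1/20*1/10, 1/100 + 1/20*3/5) = [3/200, 1/25) <- contains code 11/400
  'd': [1/100 + 1/20*3/5, 1/100 + 1/20*1/1) = [1/25, 3/50)
  emit 'a', narrow to [3/200, 1/25)

Answer: caa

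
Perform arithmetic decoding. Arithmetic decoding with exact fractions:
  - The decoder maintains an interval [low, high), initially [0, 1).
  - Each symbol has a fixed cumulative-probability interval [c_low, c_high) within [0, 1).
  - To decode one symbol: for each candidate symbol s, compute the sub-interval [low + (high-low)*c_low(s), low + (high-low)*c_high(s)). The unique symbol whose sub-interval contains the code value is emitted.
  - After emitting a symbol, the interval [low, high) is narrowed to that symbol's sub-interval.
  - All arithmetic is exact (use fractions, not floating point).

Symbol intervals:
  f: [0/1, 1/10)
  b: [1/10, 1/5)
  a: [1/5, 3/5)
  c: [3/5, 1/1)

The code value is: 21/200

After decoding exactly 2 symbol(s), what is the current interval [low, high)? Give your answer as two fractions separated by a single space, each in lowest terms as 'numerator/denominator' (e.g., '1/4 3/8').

Step 1: interval [0/1, 1/1), width = 1/1 - 0/1 = 1/1
  'f': [0/1 + 1/1*0/1, 0/1 + 1/1*1/10) = [0/1, 1/10)
  'b': [0/1 + 1/1*1/10, 0/1 + 1/1*1/5) = [1/10, 1/5) <- contains code 21/200
  'a': [0/1 + 1/1*1/5, 0/1 + 1/1*3/5) = [1/5, 3/5)
  'c': [0/1 + 1/1*3/5, 0/1 + 1/1*1/1) = [3/5, 1/1)
  emit 'b', narrow to [1/10, 1/5)
Step 2: interval [1/10, 1/5), width = 1/5 - 1/10 = 1/10
  'f': [1/10 + 1/10*0/1, 1/10 + 1/10*1/10) = [1/10, 11/100) <- contains code 21/200
  'b': [1/10 + 1/10*1/10, 1/10 + 1/10*1/5) = [11/100, 3/25)
  'a': [1/10 + 1/10*1/5, 1/10 + 1/10*3/5) = [3/25, 4/25)
  'c': [1/10 + 1/10*3/5, 1/10 + 1/10*1/1) = [4/25, 1/5)
  emit 'f', narrow to [1/10, 11/100)

Answer: 1/10 11/100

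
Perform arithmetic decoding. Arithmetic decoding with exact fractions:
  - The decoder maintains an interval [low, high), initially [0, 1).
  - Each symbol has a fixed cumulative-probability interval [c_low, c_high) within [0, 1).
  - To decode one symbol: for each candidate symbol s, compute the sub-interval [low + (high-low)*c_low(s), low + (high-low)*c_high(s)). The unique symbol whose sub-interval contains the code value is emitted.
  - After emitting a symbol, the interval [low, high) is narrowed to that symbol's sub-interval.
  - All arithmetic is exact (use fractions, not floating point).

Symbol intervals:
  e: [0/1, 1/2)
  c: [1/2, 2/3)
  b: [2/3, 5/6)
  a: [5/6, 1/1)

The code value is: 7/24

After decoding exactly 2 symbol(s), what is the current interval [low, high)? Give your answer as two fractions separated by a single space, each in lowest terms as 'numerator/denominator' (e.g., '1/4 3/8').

Answer: 1/4 1/3

Derivation:
Step 1: interval [0/1, 1/1), width = 1/1 - 0/1 = 1/1
  'e': [0/1 + 1/1*0/1, 0/1 + 1/1*1/2) = [0/1, 1/2) <- contains code 7/24
  'c': [0/1 + 1/1*1/2, 0/1 + 1/1*2/3) = [1/2, 2/3)
  'b': [0/1 + 1/1*2/3, 0/1 + 1/1*5/6) = [2/3, 5/6)
  'a': [0/1 + 1/1*5/6, 0/1 + 1/1*1/1) = [5/6, 1/1)
  emit 'e', narrow to [0/1, 1/2)
Step 2: interval [0/1, 1/2), width = 1/2 - 0/1 = 1/2
  'e': [0/1 + 1/2*0/1, 0/1 + 1/2*1/2) = [0/1, 1/4)
  'c': [0/1 + 1/2*1/2, 0/1 + 1/2*2/3) = [1/4, 1/3) <- contains code 7/24
  'b': [0/1 + 1/2*2/3, 0/1 + 1/2*5/6) = [1/3, 5/12)
  'a': [0/1 + 1/2*5/6, 0/1 + 1/2*1/1) = [5/12, 1/2)
  emit 'c', narrow to [1/4, 1/3)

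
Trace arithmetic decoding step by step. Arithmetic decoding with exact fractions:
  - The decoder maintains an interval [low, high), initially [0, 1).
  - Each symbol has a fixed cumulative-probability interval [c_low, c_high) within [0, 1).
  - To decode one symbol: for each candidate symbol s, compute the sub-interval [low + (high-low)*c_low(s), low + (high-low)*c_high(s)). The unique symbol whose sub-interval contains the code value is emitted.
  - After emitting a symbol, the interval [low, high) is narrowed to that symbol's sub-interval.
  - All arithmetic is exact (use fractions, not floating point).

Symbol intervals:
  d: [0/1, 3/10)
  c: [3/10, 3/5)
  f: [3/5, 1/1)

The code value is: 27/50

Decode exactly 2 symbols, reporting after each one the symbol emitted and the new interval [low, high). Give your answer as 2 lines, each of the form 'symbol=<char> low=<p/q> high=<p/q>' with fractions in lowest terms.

Step 1: interval [0/1, 1/1), width = 1/1 - 0/1 = 1/1
  'd': [0/1 + 1/1*0/1, 0/1 + 1/1*3/10) = [0/1, 3/10)
  'c': [0/1 + 1/1*3/10, 0/1 + 1/1*3/5) = [3/10, 3/5) <- contains code 27/50
  'f': [0/1 + 1/1*3/5, 0/1 + 1/1*1/1) = [3/5, 1/1)
  emit 'c', narrow to [3/10, 3/5)
Step 2: interval [3/10, 3/5), width = 3/5 - 3/10 = 3/10
  'd': [3/10 + 3/10*0/1, 3/10 + 3/10*3/10) = [3/10, 39/100)
  'c': [3/10 + 3/10*3/10, 3/10 + 3/10*3/5) = [39/100, 12/25)
  'f': [3/10 + 3/10*3/5, 3/10 + 3/10*1/1) = [12/25, 3/5) <- contains code 27/50
  emit 'f', narrow to [12/25, 3/5)

Answer: symbol=c low=3/10 high=3/5
symbol=f low=12/25 high=3/5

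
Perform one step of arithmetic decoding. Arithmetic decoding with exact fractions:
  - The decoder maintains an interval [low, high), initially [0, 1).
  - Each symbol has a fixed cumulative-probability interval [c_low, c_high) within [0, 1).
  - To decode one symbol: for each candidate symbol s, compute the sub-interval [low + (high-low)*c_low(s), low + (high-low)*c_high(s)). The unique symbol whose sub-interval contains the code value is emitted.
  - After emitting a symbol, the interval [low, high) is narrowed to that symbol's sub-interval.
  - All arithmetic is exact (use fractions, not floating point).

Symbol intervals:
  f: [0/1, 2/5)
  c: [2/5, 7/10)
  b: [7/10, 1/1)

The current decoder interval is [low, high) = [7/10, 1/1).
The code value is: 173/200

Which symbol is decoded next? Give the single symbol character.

Interval width = high − low = 1/1 − 7/10 = 3/10
Scaled code = (code − low) / width = (173/200 − 7/10) / 3/10 = 11/20
  f: [0/1, 2/5) 
  c: [2/5, 7/10) ← scaled code falls here ✓
  b: [7/10, 1/1) 

Answer: c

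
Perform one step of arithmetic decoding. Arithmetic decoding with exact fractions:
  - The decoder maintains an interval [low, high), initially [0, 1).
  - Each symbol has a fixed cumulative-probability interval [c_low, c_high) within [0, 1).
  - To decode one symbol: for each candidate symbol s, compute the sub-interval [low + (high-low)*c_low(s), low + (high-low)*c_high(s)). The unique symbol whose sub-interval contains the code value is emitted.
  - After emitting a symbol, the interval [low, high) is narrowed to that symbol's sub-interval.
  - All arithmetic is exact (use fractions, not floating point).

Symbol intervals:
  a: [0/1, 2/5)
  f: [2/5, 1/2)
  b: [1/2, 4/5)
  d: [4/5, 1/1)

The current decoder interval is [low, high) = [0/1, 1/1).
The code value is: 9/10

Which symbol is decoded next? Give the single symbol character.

Interval width = high − low = 1/1 − 0/1 = 1/1
Scaled code = (code − low) / width = (9/10 − 0/1) / 1/1 = 9/10
  a: [0/1, 2/5) 
  f: [2/5, 1/2) 
  b: [1/2, 4/5) 
  d: [4/5, 1/1) ← scaled code falls here ✓

Answer: d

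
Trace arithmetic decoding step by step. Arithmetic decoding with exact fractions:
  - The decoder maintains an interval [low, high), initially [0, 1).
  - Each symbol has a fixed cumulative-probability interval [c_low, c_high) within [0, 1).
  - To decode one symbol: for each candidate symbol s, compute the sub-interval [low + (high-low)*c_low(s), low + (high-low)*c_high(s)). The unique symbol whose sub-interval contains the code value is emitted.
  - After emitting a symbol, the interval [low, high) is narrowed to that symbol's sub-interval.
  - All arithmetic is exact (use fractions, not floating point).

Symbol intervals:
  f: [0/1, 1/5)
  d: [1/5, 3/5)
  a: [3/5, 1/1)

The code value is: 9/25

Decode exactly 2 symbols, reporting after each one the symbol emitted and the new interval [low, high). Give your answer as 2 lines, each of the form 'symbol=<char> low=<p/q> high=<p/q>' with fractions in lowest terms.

Answer: symbol=d low=1/5 high=3/5
symbol=d low=7/25 high=11/25

Derivation:
Step 1: interval [0/1, 1/1), width = 1/1 - 0/1 = 1/1
  'f': [0/1 + 1/1*0/1, 0/1 + 1/1*1/5) = [0/1, 1/5)
  'd': [0/1 + 1/1*1/5, 0/1 + 1/1*3/5) = [1/5, 3/5) <- contains code 9/25
  'a': [0/1 + 1/1*3/5, 0/1 + 1/1*1/1) = [3/5, 1/1)
  emit 'd', narrow to [1/5, 3/5)
Step 2: interval [1/5, 3/5), width = 3/5 - 1/5 = 2/5
  'f': [1/5 + 2/5*0/1, 1/5 + 2/5*1/5) = [1/5, 7/25)
  'd': [1/5 + 2/5*1/5, 1/5 + 2/5*3/5) = [7/25, 11/25) <- contains code 9/25
  'a': [1/5 + 2/5*3/5, 1/5 + 2/5*1/1) = [11/25, 3/5)
  emit 'd', narrow to [7/25, 11/25)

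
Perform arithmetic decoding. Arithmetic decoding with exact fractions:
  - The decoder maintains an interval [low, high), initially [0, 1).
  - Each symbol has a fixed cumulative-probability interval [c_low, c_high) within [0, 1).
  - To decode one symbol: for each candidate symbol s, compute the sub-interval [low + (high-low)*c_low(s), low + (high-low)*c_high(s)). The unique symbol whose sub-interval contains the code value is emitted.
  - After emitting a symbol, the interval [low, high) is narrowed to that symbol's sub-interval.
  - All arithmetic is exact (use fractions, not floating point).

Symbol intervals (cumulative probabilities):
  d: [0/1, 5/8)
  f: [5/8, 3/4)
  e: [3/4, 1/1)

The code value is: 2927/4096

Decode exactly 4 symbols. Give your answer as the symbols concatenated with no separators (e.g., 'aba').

Step 1: interval [0/1, 1/1), width = 1/1 - 0/1 = 1/1
  'd': [0/1 + 1/1*0/1, 0/1 + 1/1*5/8) = [0/1, 5/8)
  'f': [0/1 + 1/1*5/8, 0/1 + 1/1*3/4) = [5/8, 3/4) <- contains code 2927/4096
  'e': [0/1 + 1/1*3/4, 0/1 + 1/1*1/1) = [3/4, 1/1)
  emit 'f', narrow to [5/8, 3/4)
Step 2: interval [5/8, 3/4), width = 3/4 - 5/8 = 1/8
  'd': [5/8 + 1/8*0/1, 5/8 + 1/8*5/8) = [5/8, 45/64)
  'f': [5/8 + 1/8*5/8, 5/8 + 1/8*3/4) = [45/64, 23/32) <- contains code 2927/4096
  'e': [5/8 + 1/8*3/4, 5/8 + 1/8*1/1) = [23/32, 3/4)
  emit 'f', narrow to [45/64, 23/32)
Step 3: interval [45/64, 23/32), width = 23/32 - 45/64 = 1/64
  'd': [45/64 + 1/64*0/1, 45/64 + 1/64*5/8) = [45/64, 365/512)
  'f': [45/64 + 1/64*5/8, 45/64 + 1/64*3/4) = [365/512, 183/256) <- contains code 2927/4096
  'e': [45/64 + 1/64*3/4, 45/64 + 1/64*1/1) = [183/256, 23/32)
  emit 'f', narrow to [365/512, 183/256)
Step 4: interval [365/512, 183/256), width = 183/256 - 365/512 = 1/512
  'd': [365/512 + 1/512*0/1, 365/512 + 1/512*5/8) = [365/512, 2925/4096)
  'f': [365/512 + 1/512*5/8, 365/512 + 1/512*3/4) = [2925/4096, 1463/2048)
  'e': [365/512 + 1/512*3/4, 365/512 + 1/512*1/1) = [1463/2048, 183/256) <- contains code 2927/4096
  emit 'e', narrow to [1463/2048, 183/256)

Answer: fffe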